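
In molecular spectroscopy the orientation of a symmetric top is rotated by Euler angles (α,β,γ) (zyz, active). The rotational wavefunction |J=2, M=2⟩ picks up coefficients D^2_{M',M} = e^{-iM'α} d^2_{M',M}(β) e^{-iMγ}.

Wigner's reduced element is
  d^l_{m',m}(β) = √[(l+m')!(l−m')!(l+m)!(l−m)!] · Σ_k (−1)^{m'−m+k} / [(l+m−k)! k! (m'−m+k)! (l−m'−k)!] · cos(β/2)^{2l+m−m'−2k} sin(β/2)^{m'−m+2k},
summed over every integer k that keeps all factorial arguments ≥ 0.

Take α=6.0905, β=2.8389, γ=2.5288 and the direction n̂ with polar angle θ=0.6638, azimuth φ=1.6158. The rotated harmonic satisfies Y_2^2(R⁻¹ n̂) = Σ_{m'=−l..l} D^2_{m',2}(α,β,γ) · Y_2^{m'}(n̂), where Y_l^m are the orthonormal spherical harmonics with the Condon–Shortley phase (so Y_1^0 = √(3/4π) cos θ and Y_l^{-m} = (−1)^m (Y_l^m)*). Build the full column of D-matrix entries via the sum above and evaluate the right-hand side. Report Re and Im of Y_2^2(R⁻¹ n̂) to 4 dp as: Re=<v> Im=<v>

Re=-0.0037 Im=-0.1420

Need the full column D^2_{m',2} for m'=−2..2 at α=6.0905, β=2.8389, γ=2.5288.
cos(β/2)=0.150769, sin(β/2)=0.988569
d^2_{-2,2}: single k=4 term ⇒ +0.955054;  D = +0.637310+0.711311i
d^2_{-1,2}: single k=3 term ⇒ +0.291315;  D = +0.149250+0.250178i
d^2_{0,2}: single k=2 term ⇒ +0.054415;  D = +0.018414+0.051204i
d^2_{1,2}: single k=1 term ⇒ +0.006776;  D = +0.001030+0.006697i
d^2_{2,2}: single k=0 term ⇒ +0.000517;  D = -0.000021+0.000516i
Y_2^{m'}(θ=0.6638,φ=1.6158) and Σ D·Y over m':
  (+0.6373+0.7113i)·(-0.1460+0.0132i)  (+0.1492+0.2502i)·(-0.0169-0.3745i)  (+0.0184+0.0512i)·(+0.2716+0.0000i)  (+0.0010+0.0067i)·(+0.0169-0.3745i)  (-0.0000+0.0005i)·(-0.1460-0.0132i)
Y_2^2(R⁻¹ n̂) = -0.003726-0.142034i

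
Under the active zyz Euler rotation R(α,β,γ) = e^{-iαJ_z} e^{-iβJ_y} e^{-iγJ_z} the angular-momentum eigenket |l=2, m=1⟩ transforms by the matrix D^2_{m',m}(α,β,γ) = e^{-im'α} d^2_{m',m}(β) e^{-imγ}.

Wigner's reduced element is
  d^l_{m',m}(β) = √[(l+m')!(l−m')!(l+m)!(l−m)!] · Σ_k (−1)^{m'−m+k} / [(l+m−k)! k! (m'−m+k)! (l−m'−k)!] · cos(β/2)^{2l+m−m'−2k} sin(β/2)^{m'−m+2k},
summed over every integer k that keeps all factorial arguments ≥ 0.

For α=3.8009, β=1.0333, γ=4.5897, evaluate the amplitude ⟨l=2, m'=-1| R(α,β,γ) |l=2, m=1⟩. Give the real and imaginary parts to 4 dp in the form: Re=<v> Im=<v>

Re=0.3480 Im=-0.3504

Split into d^2_{-1,1}(β=1.0333) × two z-phases.
Half-angle: c=0.869479, s=0.493970. N=√(1·6·6·1)=6.000000
k: max(0,(1)−(-1))=2 … min(2+(1),2−(-1))=3
  k=2: (−1)^0·6.0000/(2)·0.8695^2·0.4940^2 = +0.553402
  k=3: (−1)^1·6.0000/(6)·0.8695^0·0.4940^4 = -0.059539
d^2_{-1,1}(1.0333) = +0.553402 -0.059539 = +0.493863
D = (-0.790417-0.612570i)·(+0.493863)·(-0.122381+0.992483i) = +0.348024-0.350400i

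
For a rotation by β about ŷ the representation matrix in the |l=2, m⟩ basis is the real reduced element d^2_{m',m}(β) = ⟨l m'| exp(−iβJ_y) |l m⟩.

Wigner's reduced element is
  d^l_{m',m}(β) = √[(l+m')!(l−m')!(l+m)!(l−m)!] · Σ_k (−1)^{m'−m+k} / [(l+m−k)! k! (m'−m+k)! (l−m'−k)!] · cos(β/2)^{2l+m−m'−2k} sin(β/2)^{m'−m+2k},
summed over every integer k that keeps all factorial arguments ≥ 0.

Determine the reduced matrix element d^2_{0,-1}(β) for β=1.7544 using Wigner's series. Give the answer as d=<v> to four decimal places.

d=0.2198

d^2_{0,-1}(β=1.7544) via Wigner's sum:
With c≡cos(β/2)=0.639307 and s≡sin(β/2)=0.768952, N=[2·2·1·6]^{1/2}=4.898979
The bounds max(0,m−m')=0 and min(l+m,l−m')=1 give 2 terms
  k=0: (−1)^1·4.8990/(2)·0.6393^3·0.7690^1 = -0.492156
  k=1: (−1)^2·4.8990/(2)·0.6393^1·0.7690^3 = +0.712004
d^2_{0,-1}(1.7544) = -0.492156 +0.712004 = +0.219848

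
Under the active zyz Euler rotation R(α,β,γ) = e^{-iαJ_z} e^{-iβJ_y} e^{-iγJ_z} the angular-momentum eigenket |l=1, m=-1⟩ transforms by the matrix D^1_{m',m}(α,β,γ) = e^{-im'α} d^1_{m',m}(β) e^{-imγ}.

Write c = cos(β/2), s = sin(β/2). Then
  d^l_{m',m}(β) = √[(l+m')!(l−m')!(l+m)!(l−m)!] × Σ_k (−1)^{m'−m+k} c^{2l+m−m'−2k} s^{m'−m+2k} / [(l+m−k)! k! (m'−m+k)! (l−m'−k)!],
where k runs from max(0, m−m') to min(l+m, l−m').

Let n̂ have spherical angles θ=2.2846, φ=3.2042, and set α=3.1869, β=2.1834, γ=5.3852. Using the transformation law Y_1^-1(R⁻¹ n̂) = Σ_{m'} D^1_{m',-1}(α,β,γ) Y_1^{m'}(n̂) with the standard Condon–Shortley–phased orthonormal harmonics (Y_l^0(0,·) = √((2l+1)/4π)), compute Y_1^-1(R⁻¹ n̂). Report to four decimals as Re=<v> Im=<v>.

Re=0.0182 Im=-0.0301

Need the full column D^1_{m',-1} for m'=−1..1 at α=3.1869, β=2.1834, γ=5.3852.
cos(β/2)=0.460977, sin(β/2)=0.887412
d^1_{-1,-1}: single k=0 term ⇒ +0.212500;  D = -0.139819+0.160022i
d^1_{0,-1}: single k=0 term ⇒ -0.578522;  D = -0.360527+0.452446i
d^1_{1,-1}: single k=0 term ⇒ +0.787500;  D = -0.462361+0.637478i
Y_1^{m'}(θ=2.2846,φ=3.2042) and Σ D·Y over m':
  (-0.1398+0.1600i)·(-0.2606+0.0163i)  (-0.3605+0.4524i)·(-0.3199+0.0000i)  (-0.4624+0.6375i)·(+0.2606+0.0163i)
Y_1^-1(R⁻¹ n̂) = +0.018233-0.030131i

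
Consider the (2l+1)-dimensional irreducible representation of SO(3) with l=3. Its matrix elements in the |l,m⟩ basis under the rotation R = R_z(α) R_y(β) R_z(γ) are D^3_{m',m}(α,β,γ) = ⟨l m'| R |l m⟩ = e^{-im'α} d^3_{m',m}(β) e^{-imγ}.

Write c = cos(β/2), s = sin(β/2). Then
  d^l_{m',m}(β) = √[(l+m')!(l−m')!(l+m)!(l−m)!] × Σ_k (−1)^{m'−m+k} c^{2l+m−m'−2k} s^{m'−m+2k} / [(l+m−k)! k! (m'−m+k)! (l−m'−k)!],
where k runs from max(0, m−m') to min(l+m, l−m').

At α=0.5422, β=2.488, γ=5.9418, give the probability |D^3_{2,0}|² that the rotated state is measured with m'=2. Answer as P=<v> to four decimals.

First d^3_{2,0}(β=2.488), then the phase factors e^{-i(2)α} and e^{-i(0)γ}:
With c≡cos(β/2)=0.321011 and s≡sin(β/2)=0.947076, N=[120·1·6·6]^{1/2}=65.726707
Admissible k: 0..1 (factorial args all ≥0)
  k=0: (−1)^2·65.7267/(12)·0.3210^4·0.9471^2 = +0.052168
  k=1: (−1)^3·65.7267/(12)·0.3210^2·0.9471^4 = -0.454086
d^3_{2,0}(2.488) = +0.052168 -0.454086 = -0.401917
|D^3_{2,0}|² = |d^3_{2,0}(β)|² = (-0.401917)² = 0.161538 (the z-rotation phases have unit modulus)

P=0.1615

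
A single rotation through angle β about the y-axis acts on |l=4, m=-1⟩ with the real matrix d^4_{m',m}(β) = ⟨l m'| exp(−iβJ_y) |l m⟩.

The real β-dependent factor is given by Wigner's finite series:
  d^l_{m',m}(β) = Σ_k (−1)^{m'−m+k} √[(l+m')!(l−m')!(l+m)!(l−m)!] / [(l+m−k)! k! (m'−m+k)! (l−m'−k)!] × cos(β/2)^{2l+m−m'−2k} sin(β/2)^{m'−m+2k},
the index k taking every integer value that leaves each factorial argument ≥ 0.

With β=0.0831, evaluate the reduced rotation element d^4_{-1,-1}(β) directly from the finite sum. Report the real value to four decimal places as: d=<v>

d^4_{-1,-1}(β=0.0831) via Wigner's sum:
With c≡cos(β/2)=0.999137 and s≡sin(β/2)=0.041538, N=[6·120·6·120]^{1/2}=720.000000
k: max(0,(-1)−(-1))=0 … min(4+(-1),4−(-1))=3
  k=0: (−1)^0·720.0000/(720)·0.9991^8·0.0415^0 = +0.993116
  k=1: (−1)^1·720.0000/(48)·0.9991^6·0.0415^2 = -0.025747
  k=2: (−1)^2·720.0000/(24)·0.9991^4·0.0415^4 = +0.000089
  k=3: (−1)^3·720.0000/(72)·0.9991^2·0.0415^6 = -0.000000
d^4_{-1,-1}(0.0831) = +0.993116 -0.025747 +0.000089 -0.000000 = +0.967458

d=0.9675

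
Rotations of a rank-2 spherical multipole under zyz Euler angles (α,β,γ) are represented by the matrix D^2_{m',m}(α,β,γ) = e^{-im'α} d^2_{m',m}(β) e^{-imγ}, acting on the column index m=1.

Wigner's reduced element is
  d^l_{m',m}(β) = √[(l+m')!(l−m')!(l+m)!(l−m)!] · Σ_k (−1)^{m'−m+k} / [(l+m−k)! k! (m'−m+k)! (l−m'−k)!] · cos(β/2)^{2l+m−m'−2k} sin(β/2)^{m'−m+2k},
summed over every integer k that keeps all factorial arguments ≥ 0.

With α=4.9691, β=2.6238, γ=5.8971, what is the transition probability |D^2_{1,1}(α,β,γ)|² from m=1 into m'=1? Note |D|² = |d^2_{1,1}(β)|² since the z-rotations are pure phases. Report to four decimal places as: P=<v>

First d^2_{1,1}(β=2.6238), then the phase factors e^{-i(1)α} and e^{-i(1)γ}:
c=cos(2.6238/2)=0.256014, s=sin(2.6238/2)=0.966673; N=√[6·1·6·1]=6.000000
k: max(0,(1)−(1))=0 … min(2+(1),2−(1))=1
  k=0: (−1)^0·6.0000/(6)·0.2560^4·0.9667^0 = +0.004296
  k=1: (−1)^1·6.0000/(2)·0.2560^2·0.9667^2 = -0.183742
d^2_{1,1}(2.6238) = +0.004296 -0.183742 = -0.179446
|D^2_{1,1}|² = |d^2_{1,1}(β)|² = (-0.179446)² = 0.032201 (the z-rotation phases have unit modulus)

P=0.0322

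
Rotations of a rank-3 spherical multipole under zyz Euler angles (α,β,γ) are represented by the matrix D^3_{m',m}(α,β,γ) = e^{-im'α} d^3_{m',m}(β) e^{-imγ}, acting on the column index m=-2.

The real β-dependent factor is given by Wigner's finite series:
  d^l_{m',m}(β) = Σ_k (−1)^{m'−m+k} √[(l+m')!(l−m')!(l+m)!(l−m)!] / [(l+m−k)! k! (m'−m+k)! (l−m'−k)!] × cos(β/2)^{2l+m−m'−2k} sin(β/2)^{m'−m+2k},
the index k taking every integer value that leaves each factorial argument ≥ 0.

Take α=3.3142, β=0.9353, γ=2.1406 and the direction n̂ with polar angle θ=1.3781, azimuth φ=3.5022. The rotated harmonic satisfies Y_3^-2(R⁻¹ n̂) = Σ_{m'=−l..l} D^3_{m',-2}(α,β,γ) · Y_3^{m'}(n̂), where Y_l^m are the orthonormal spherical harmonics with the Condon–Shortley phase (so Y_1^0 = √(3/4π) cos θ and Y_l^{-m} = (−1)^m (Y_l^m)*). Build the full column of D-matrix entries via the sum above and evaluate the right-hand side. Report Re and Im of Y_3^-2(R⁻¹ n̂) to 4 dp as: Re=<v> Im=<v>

Need the full column D^3_{m',-2} for m'=−3..3 at α=3.3142, β=0.9353, γ=2.1406.
cos(β/2)=0.892630, sin(β/2)=0.450790
d^3_{-3,-2}: single k=1 term ⇒ +0.625759;  D = -0.054144+0.623413i
d^3_{-2,-2}: k∈[0..1] ⇒ +0.505859 -0.645066 = -0.139208;  D = +0.011954+0.138694i
d^3_{-1,-2}: k∈[0..1] ⇒ -0.807852 +0.412066 = -0.395786;  D = -0.101206-0.382627i
d^3_{0,-2}: k∈[0..1] ⇒ +0.706635 -0.180219 = +0.526416;  D = -0.220016-0.478233i
d^3_{1,-2}: k∈[0..1] ⇒ -0.412066 +0.052546 = -0.359520;  D = -0.204125-0.295952i
d^3_{2,-2}: k∈[0..1] ⇒ +0.164517 -0.008392 = +0.156125;  D = -0.109400-0.111385i
d^3_{3,-2}: single k=0 term ⇒ -0.040702;  D = -0.033084-0.023709i
Y_3^{m'}(θ=1.3781,φ=3.5022) and Σ D·Y over m':
  (-0.0541+0.6234i)·(-0.1853+0.3483i)  (+0.0120+0.1387i)·(+0.1416-0.1245i)  (-0.1012-0.3826i)·(+0.2424-0.0914i)  (-0.2200-0.4782i)·(-0.2013+0.0000i)  (-0.2041-0.2960i)·(-0.2424-0.0914i)  (-0.1094-0.1114i)·(+0.1416+0.1245i)  (-0.0331-0.0237i)·(+0.1853+0.3483i)
Y_3^-2(R⁻¹ n̂) = -0.180402-0.058365i

Re=-0.1804 Im=-0.0584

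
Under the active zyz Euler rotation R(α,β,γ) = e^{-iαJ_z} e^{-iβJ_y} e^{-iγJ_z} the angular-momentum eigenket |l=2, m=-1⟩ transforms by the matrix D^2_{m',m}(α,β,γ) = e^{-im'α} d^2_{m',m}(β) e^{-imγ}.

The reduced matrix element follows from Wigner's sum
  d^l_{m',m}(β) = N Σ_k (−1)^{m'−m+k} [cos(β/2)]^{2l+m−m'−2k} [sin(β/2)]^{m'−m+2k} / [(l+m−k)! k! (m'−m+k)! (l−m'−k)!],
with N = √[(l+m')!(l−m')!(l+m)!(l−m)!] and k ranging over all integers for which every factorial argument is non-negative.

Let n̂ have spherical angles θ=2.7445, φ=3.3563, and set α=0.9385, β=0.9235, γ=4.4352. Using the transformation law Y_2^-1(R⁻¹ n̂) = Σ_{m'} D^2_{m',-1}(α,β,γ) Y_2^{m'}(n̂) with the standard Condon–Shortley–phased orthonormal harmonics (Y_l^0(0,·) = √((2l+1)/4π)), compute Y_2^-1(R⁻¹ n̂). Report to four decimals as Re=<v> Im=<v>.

Re=0.2432 Im=0.2855

Need the full column D^2_{m',-1} for m'=−2..2 at α=0.9385, β=0.9235, γ=4.4352.
cos(β/2)=0.895274, sin(β/2)=0.445516
d^2_{-2,-1}: single k=1 term ⇒ +0.639383;  D = +0.639114+0.018549i
d^2_{-1,-1}: k∈[0..1] ⇒ +0.642428 -0.477264 = +0.165163;  D = +0.101435-0.130345i
d^2_{0,-1}: k∈[0..1] ⇒ -0.783081 +0.193919 = -0.589162;  D = +0.161226+0.566673i
d^2_{1,-1}: k∈[0..1] ⇒ +0.477264 -0.039396 = +0.437869;  D = -0.410550-0.152243i
d^2_{2,-1}: single k=0 term ⇒ -0.158334;  D = +0.132145-0.087220i
Y_2^{m'}(θ=2.7445,φ=3.3563) and Σ D·Y over m':
  (+0.6391+0.0185i)·(+0.0525-0.0241i)  (+0.1014-0.1303i)·(+0.2692-0.0587i)  (+0.1612+0.5667i)·(+0.4893+0.0000i)  (-0.4105-0.1522i)·(-0.2692-0.0587i)  (+0.1321-0.0872i)·(+0.0525+0.0241i)
Y_2^-1(R⁻¹ n̂) = +0.243177+0.285494i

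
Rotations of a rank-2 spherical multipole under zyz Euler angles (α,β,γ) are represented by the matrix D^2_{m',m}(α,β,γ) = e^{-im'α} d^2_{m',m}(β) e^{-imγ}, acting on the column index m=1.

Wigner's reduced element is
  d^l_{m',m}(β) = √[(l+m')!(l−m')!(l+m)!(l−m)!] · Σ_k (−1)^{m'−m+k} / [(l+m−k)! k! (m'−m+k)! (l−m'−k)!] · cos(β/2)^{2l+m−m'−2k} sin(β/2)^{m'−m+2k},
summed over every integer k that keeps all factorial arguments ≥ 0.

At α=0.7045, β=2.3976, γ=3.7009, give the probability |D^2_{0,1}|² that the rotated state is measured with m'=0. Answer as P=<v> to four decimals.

Split into d^2_{0,1}(β=2.3976) × two z-phases.
Half-angle: c=0.363476, s=0.931604. N=√(2·2·6·1)=4.898979
Admissible k: 1..2 (factorial args all ≥0)
  k=1: (−1)^0·4.8990/(2)·0.3635^3·0.9316^1 = +0.109581
  k=2: (−1)^1·4.8990/(2)·0.3635^1·0.9316^3 = -0.719855
d^2_{0,1}(2.3976) = +0.109581 -0.719855 = -0.610274
|D^2_{0,1}|² = |d^2_{0,1}(β)|² = (-0.610274)² = 0.372434 (the z-rotation phases have unit modulus)

P=0.3724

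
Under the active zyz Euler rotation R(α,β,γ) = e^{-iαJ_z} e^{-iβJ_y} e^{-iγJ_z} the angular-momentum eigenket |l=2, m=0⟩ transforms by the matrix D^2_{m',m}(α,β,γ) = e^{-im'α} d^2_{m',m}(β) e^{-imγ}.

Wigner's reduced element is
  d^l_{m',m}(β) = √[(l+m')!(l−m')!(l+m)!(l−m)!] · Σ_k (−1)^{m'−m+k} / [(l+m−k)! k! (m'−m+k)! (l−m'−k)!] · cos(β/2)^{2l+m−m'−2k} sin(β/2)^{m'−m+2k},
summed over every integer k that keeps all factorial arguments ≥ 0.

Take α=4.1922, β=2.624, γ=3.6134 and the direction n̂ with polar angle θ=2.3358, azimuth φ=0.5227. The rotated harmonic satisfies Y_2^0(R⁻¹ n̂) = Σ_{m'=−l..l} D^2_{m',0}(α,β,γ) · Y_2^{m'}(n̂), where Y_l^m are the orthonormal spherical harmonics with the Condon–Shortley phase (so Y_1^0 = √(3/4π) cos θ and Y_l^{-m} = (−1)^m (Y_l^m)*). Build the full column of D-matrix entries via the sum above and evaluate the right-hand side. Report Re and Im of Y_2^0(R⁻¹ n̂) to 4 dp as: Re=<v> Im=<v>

Re=-0.2339 Im=0.0000

Need the full column D^2_{m',0} for m'=−2..2 at α=4.1922, β=2.624, γ=3.6134.
cos(β/2)=0.255917, sin(β/2)=0.966699
d^2_{-2,0}: single k=2 term ⇒ +0.149919;  D = -0.075843+0.129319i
d^2_{-1,0}: k∈[1..2] ⇒ +0.039689 -0.566302 = -0.526614;  D = +0.261750+0.456956i
d^2_{0,0}: k∈[0..2] ⇒ +0.004289 -0.244817 +0.873302 = +0.632775;  D = +0.632775+0.000000i
d^2_{1,0}: k∈[0..1] ⇒ -0.039689 +0.566302 = +0.526614;  D = -0.261750+0.456956i
d^2_{2,0}: single k=0 term ⇒ +0.149919;  D = -0.075843-0.129319i
Y_2^{m'}(θ=2.3358,φ=0.5227) and Σ D·Y over m':
  (-0.0758+0.1293i)·(+0.1008-0.1739i)  (+0.2618+0.4570i)·(-0.3344+0.1927i)  (+0.6328+0.0000i)·(+0.1384+0.0000i)  (-0.2618+0.4570i)·(+0.3344+0.1927i)  (-0.0758-0.1293i)·(+0.1008+0.1739i)
Y_2^0(R⁻¹ n̂) = -0.233894-0.000000i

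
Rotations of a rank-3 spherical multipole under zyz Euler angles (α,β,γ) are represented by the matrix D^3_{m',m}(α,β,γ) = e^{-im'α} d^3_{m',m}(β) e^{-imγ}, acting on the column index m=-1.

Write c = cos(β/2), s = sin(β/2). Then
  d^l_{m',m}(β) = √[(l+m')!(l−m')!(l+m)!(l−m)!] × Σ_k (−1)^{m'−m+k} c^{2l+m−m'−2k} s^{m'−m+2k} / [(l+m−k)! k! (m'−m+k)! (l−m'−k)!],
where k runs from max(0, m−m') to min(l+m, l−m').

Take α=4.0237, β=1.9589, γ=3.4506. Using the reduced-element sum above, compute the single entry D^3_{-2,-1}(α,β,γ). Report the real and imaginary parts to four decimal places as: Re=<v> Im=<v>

Re=-0.2338 Im=0.4256

First d^3_{-2,-1}(β=1.9589), then the phase factors e^{-i(-2)α} and e^{-i(-1)γ}:
With c≡cos(β/2)=0.557479 and s≡sin(β/2)=0.830191, N=[1·120·2·24]^{1/2}=75.894664
k: max(0,(-1)−(-2))=1 … min(3+(-1),3−(-2))=2
  k=1: (−1)^0·75.8947/(24)·0.5575^5·0.8302^1 = +0.141358
  k=2: (−1)^1·75.8947/(12)·0.5575^3·0.8302^3 = -0.626975
d^3_{-2,-1}(1.9589) = +0.141358 -0.626975 = -0.485616
D = (-0.192215+0.981353i)·(-0.485616)·(-0.952636-0.304113i) = -0.233850+0.425602i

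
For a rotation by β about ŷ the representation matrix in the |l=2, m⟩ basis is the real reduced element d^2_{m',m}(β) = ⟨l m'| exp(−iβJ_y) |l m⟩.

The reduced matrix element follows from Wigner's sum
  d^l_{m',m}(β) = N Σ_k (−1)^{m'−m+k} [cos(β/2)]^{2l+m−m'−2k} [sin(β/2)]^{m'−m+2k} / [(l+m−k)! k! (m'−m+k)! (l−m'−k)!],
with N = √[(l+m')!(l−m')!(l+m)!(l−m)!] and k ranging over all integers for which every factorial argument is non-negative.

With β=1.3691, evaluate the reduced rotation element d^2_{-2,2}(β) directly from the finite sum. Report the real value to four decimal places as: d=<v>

d=0.1599

d^2_{-2,2}(β=1.3691) via Wigner's sum:
Half-angle: c=0.774704, s=0.632324. N=√(1·24·24·1)=24.000000
k: max(0,(2)−(-2))=4 … min(2+(2),2−(-2))=4
  k=4: (−1)^0·24.0000/(24)·0.7747^0·0.6323^4 = +0.159867
d^2_{-2,2}(1.3691) = +0.159867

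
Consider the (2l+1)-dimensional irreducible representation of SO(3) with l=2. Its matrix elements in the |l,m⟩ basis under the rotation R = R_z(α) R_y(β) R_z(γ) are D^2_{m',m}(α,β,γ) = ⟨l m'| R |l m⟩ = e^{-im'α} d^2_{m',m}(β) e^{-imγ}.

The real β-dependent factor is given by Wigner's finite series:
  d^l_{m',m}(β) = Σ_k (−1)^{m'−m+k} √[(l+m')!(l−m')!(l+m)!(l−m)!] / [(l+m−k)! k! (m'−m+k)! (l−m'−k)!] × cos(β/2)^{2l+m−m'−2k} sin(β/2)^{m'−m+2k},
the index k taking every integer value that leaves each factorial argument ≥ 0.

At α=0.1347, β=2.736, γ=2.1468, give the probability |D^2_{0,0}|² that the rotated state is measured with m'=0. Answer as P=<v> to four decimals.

Split into d^2_{0,0}(β=2.736) × two z-phases.
Half-angle: c=0.201409, s=0.979507. N=√(2·2·2·2)=4.000000
k∈{0,1,2} keeps every argument non-negative
  k=0: (−1)^0·4.0000/(4)·0.2014^4·0.9795^0 = +0.001646
  k=1: (−1)^1·4.0000/(1)·0.2014^2·0.9795^2 = -0.155680
  k=2: (−1)^2·4.0000/(4)·0.2014^0·0.9795^4 = +0.920514
d^2_{0,0}(2.736) = +0.001646 -0.155680 +0.920514 = +0.766480
|D^2_{0,0}|² = |d^2_{0,0}(β)|² = (+0.766480)² = 0.587491 (the z-rotation phases have unit modulus)

P=0.5875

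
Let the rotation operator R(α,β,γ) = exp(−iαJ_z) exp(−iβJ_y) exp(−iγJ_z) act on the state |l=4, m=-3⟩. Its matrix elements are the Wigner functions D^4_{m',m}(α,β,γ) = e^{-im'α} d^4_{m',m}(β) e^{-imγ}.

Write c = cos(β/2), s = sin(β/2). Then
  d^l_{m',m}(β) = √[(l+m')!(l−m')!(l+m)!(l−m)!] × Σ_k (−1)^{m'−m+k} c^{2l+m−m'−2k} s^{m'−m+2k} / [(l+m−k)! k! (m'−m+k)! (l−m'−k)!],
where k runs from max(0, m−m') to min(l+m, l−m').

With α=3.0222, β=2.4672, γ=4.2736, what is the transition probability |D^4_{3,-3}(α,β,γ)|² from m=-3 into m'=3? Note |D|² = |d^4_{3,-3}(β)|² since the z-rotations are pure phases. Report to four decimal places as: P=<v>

First d^4_{3,-3}(β=2.4672), then the phase factors e^{-i(3)α} and e^{-i(-3)γ}:
c=cos(2.4672/2)=0.330843, s=sin(2.4672/2)=0.943686; N=√[5040·1·1·5040]=5040.000000
Admissible k: 0..1 (factorial args all ≥0)
  k=0: (−1)^6·5040.0000/(720)·0.3308^2·0.9437^6 = +0.541135
  k=1: (−1)^7·5040.0000/(5040)·0.3308^0·0.9437^8 = -0.628955
d^4_{3,-3}(2.4672) = +0.541135 -0.628955 = -0.087820
|D^4_{3,-3}|² = |d^4_{3,-3}(β)|² = (-0.087820)² = 0.007712 (the z-rotation phases have unit modulus)

P=0.0077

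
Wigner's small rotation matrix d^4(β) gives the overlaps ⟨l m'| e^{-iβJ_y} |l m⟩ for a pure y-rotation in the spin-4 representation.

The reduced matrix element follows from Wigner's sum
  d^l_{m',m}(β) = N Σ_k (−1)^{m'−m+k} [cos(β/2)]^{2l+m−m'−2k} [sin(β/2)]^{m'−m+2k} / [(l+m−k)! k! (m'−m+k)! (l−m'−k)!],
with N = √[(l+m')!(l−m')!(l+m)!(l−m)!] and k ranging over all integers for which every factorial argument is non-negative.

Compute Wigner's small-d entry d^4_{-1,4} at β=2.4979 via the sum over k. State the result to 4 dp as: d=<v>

d=0.1820

d^4_{-1,4}(β=2.4979) via Wigner's sum:
c=cos(2.4979/2)=0.316319, s=sin(2.4979/2)=0.948653; N=√[6·120·40320·1]=5387.986637
k∈{5} keeps every argument non-negative
  k=5: (−1)^0·5387.9866/(720)·0.3163^3·0.9487^5 = +0.181972
d^4_{-1,4}(2.4979) = +0.181972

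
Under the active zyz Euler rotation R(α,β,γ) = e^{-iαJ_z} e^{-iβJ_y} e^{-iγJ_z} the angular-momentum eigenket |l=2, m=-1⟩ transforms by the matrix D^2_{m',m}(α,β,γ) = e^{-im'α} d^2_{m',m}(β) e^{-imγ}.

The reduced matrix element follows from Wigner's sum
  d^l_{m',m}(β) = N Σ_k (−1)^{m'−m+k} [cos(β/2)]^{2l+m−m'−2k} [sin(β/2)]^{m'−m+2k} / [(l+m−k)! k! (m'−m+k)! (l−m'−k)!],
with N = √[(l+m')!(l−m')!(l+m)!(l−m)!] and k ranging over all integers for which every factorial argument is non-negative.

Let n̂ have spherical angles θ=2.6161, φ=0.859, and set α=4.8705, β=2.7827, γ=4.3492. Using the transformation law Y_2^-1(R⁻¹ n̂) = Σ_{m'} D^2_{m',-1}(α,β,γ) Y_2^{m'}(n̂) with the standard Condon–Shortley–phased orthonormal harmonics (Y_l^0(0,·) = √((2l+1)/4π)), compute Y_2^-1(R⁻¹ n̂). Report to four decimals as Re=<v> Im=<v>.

Need the full column D^2_{m',-1} for m'=−2..2 at α=4.8705, β=2.7827, γ=4.3492.
cos(β/2)=0.178485, sin(β/2)=0.983943
d^2_{-2,-1}: single k=1 term ⇒ +0.011189;  D = +0.000525+0.011177i
d^2_{-1,-1}: k∈[0..1] ⇒ +0.001015 -0.092526 = -0.091511;  D = +0.089593-0.018636i
d^2_{0,-1}: k∈[0..1] ⇒ -0.013704 +0.416472 = +0.402768;  D = -0.143086-0.376495i
d^2_{1,-1}: k∈[0..1] ⇒ +0.092526 -0.937301 = -0.844775;  D = -0.732566+0.420705i
d^2_{2,-1}: single k=0 term ⇒ -0.340048;  D = -0.213664-0.264538i
Y_2^{m'}(θ=2.6161,φ=0.859) and Σ D·Y over m':
  (+0.0005+0.0112i)·(-0.0143-0.0962i)  (+0.0896-0.0186i)·(-0.2190+0.2538i)  (-0.1431-0.3765i)·(+0.3927+0.0000i)  (-0.7326+0.4207i)·(+0.2190+0.2538i)  (-0.2137-0.2645i)·(-0.0143+0.0962i)
Y_2^-1(R⁻¹ n̂) = -0.308745-0.231836i

Re=-0.3087 Im=-0.2318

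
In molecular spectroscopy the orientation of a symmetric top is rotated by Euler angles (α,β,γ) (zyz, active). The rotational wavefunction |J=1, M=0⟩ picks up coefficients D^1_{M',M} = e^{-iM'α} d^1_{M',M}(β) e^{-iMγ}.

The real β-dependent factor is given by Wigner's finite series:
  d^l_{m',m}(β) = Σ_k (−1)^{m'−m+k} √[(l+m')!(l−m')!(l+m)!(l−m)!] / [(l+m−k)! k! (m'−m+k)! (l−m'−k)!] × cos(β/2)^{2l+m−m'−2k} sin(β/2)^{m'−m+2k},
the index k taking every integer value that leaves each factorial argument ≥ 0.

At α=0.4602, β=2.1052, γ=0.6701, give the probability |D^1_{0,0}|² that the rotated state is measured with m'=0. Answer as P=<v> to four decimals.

Split into d^1_{0,0}(β=2.1052) × two z-phases.
Half-angle: c=0.495314, s=0.868714. N=√(1·1·1·1)=1.000000
k∈{0,1} keeps every argument non-negative
  k=0: (−1)^0·1.0000/(1)·0.4953^2·0.8687^0 = +0.245336
  k=1: (−1)^1·1.0000/(1)·0.4953^0·0.8687^2 = -0.754664
d^1_{0,0}(2.1052) = +0.245336 -0.754664 = -0.509328
|D^1_{0,0}|² = |d^1_{0,0}(β)|² = (-0.509328)² = 0.259415 (the z-rotation phases have unit modulus)

P=0.2594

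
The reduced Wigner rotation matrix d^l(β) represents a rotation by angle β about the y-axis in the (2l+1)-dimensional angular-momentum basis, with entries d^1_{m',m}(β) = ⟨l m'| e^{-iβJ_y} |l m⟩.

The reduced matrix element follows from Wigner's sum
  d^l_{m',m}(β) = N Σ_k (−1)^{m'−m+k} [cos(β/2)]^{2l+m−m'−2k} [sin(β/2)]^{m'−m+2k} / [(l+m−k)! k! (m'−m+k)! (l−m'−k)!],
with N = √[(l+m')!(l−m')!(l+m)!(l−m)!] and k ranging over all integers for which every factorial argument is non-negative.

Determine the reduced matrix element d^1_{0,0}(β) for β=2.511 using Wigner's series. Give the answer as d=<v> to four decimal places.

d=-0.8077

d^1_{0,0}(β=2.511) via Wigner's sum:
With c≡cos(β/2)=0.310098 and s≡sin(β/2)=0.950705, N=[1·1·1·1]^{1/2}=1.000000
k: max(0,(0)−(0))=0 … min(1+(0),1−(0))=1
  k=0: (−1)^0·1.0000/(1)·0.3101^2·0.9507^0 = +0.096161
  k=1: (−1)^1·1.0000/(1)·0.3101^0·0.9507^2 = -0.903839
d^1_{0,0}(2.511) = +0.096161 -0.903839 = -0.807678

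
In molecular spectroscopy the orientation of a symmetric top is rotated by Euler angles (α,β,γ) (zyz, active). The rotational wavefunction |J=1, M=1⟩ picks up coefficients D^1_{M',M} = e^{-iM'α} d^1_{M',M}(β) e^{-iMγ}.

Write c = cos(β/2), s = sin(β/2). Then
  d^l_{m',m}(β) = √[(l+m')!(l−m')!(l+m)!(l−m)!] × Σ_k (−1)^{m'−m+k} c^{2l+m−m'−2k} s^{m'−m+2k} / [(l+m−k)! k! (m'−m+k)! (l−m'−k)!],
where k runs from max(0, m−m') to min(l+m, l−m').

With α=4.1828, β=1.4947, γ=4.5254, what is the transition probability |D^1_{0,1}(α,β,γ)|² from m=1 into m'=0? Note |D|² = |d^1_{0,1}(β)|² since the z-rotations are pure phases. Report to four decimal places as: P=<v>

First d^1_{0,1}(β=1.4947), then the phase factors e^{-i(0)α} and e^{-i(1)γ}:
c=cos(1.4947/2)=0.733493, s=sin(1.4947/2)=0.679697; N=√[1·1·2·1]=1.414214
Admissible k: 1..1 (factorial args all ≥0)
  k=1: (−1)^0·1.4142/(1)·0.7335^1·0.6797^1 = +0.705060
d^1_{0,1}(1.4947) = +0.705060
|D^1_{0,1}|² = |d^1_{0,1}(β)|² = (+0.705060)² = 0.497110 (the z-rotation phases have unit modulus)

P=0.4971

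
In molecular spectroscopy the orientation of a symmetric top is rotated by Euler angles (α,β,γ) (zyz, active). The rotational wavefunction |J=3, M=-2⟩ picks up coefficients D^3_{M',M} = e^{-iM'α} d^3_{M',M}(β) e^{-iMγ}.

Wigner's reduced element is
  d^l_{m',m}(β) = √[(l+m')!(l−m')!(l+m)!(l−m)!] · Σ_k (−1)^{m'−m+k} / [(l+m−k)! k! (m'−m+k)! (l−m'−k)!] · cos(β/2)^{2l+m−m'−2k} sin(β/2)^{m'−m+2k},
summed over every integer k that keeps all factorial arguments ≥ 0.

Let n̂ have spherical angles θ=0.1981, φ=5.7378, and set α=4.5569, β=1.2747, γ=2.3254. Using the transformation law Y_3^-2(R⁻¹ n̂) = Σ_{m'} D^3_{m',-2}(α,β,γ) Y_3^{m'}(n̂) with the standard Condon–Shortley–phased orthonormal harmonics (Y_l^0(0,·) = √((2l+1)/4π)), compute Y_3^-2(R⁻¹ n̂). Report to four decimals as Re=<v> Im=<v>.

Need the full column D^3_{m',-2} for m'=−3..3 at α=4.5569, β=1.2747, γ=2.3254.
cos(β/2)=0.803676, sin(β/2)=0.595068
d^3_{-3,-2}: single k=1 term ⇒ +0.488704;  D = +0.422137-0.246236i
d^3_{-2,-2}: k∈[0..1] ⇒ +0.269454 -0.738628 = -0.469174;  D = -0.170783-0.436987i
d^3_{-1,-2}: k∈[0..1] ⇒ -0.630914 +0.691786 = +0.060872;  D = -0.059443+0.013110i
d^3_{0,-2}: k∈[0..1] ⇒ +0.809127 -0.443596 = +0.365530;  D = -0.022498-0.364837i
d^3_{1,-2}: k∈[0..1] ⇒ -0.691786 +0.189633 = -0.502153;  D = -0.499941-0.047083i
d^3_{2,-2}: k∈[0..1] ⇒ +0.404946 -0.044402 = +0.360545;  D = -0.088987+0.349391i
d^3_{3,-2}: single k=0 term ⇒ -0.146889;  D = +0.135013+0.057860i
Y_3^{m'}(θ=0.1981,φ=5.7378) and Σ D·Y over m':
  (+0.4221-0.2462i)·(-0.0002+0.0032i)  (-0.1708-0.4370i)·(+0.0179+0.0344i)  (-0.0594+0.0131i)·(+0.2070+0.1256i)  (-0.0225-0.3648i)·(+0.6609+0.0000i)  (-0.4999-0.0471i)·(-0.2070+0.1256i)  (-0.0890+0.3494i)·(+0.0179-0.0344i)  (+0.1350+0.0579i)·(+0.0002+0.0032i)
Y_3^-2(R⁻¹ n̂) = +0.103523-0.301468i

Re=0.1035 Im=-0.3015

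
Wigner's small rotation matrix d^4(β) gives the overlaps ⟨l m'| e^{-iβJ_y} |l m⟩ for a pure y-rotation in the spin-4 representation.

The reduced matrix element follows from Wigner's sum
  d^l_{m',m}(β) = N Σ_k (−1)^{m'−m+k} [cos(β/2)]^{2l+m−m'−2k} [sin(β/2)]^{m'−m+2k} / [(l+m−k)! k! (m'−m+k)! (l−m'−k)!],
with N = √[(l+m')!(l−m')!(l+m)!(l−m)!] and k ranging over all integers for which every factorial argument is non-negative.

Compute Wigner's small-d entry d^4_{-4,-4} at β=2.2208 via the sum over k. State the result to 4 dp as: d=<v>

d=0.0015

d^4_{-4,-4}(β=2.2208) via Wigner's sum:
c=cos(2.2208/2)=0.444303, s=sin(2.2208/2)=0.895876; N=√[1·40320·1·40320]=40320.000000
The bounds max(0,m−m')=0 and min(l+m,l−m')=0 give 1 term
  k=0: (−1)^0·40320.0000/(40320)·0.4443^8·0.8959^0 = +0.001519
d^4_{-4,-4}(2.2208) = +0.001519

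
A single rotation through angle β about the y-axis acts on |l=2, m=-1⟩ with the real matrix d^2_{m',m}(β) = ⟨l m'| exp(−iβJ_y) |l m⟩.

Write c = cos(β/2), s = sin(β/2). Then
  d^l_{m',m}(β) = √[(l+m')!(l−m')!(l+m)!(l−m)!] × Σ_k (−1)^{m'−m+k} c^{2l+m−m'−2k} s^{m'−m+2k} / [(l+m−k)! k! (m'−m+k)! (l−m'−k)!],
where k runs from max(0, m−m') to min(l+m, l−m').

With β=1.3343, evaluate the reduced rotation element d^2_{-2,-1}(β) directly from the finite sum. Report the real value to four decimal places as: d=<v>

d=0.6000

d^2_{-2,-1}(β=1.3343) via Wigner's sum:
Half-angle: c=0.785588, s=0.618750. N=√(1·24·1·6)=12.000000
Admissible k: 1..1 (factorial args all ≥0)
  k=1: (−1)^0·12.0000/(6)·0.7856^3·0.6187^1 = +0.599971
d^2_{-2,-1}(1.3343) = +0.599971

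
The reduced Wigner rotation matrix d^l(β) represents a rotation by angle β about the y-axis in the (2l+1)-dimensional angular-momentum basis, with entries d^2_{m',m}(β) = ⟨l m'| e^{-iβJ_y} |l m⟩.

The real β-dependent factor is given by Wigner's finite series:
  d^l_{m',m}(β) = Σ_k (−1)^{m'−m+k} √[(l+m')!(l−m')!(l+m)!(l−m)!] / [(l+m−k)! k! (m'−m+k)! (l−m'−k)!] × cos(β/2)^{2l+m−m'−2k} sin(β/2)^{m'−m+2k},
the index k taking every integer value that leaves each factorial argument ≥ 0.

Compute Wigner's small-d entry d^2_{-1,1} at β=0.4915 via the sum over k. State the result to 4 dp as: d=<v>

d^2_{-1,1}(β=0.4915) via Wigner's sum:
c=cos(0.4915/2)=0.969955, s=sin(0.4915/2)=0.243284; N=√[1·6·6·1]=6.000000
Admissible k: 2..3 (factorial args all ≥0)
  k=2: (−1)^0·6.0000/(2)·0.9700^2·0.2433^2 = +0.167052
  k=3: (−1)^1·6.0000/(6)·0.9700^0·0.2433^4 = -0.003503
d^2_{-1,1}(0.4915) = +0.167052 -0.003503 = +0.163549

d=0.1635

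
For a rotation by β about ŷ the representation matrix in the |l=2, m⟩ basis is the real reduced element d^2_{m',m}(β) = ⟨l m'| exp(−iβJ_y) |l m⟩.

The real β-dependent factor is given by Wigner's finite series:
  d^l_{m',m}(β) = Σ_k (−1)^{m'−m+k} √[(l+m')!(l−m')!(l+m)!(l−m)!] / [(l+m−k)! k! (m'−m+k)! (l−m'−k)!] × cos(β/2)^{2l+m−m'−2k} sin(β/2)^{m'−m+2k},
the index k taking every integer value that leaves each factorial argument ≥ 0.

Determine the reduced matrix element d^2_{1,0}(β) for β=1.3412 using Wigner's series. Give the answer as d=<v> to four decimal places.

d=-0.2714

d^2_{1,0}(β=1.3412) via Wigner's sum:
With c≡cos(β/2)=0.783449 and s≡sin(β/2)=0.621456, N=[6·1·2·2]^{1/2}=4.898979
Admissible k: 0..1 (factorial args all ≥0)
  k=0: (−1)^1·4.8990/(2)·0.7834^3·0.6215^1 = -0.732012
  k=1: (−1)^2·4.8990/(2)·0.7834^1·0.6215^3 = +0.460594
d^2_{1,0}(1.3412) = -0.732012 +0.460594 = -0.271418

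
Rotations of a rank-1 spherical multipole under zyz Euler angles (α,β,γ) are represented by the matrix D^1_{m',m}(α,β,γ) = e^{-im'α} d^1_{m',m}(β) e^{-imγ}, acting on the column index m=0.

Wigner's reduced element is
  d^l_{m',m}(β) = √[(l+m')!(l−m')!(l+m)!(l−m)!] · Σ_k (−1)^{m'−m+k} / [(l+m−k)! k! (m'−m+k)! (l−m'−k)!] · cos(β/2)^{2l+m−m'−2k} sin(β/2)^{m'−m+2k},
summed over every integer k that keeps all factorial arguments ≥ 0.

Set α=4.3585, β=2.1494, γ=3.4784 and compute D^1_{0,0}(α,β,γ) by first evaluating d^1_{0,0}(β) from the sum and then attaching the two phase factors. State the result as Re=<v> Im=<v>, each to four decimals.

D^1_{0,0}(4.3585,2.1494,3.4784) = e^{-i·0·4.3585}·d^1_{0,0}(2.1494)·e^{-i·0·3.4784}. Compute d first:
With c≡cos(β/2)=0.475996 and s≡sin(β/2)=0.879447, N=[1·1·1·1]^{1/2}=1.000000
k∈{0,1} keeps every argument non-negative
  k=0: (−1)^0·1.0000/(1)·0.4760^2·0.8794^0 = +0.226572
  k=1: (−1)^1·1.0000/(1)·0.4760^0·0.8794^2 = -0.773428
d^1_{0,0}(2.1494) = +0.226572 -0.773428 = -0.546855
D = (+1.000000+0.000000i)·(-0.546855)·(+1.000000+0.000000i) = -0.546855+0.000000i

Re=-0.5469 Im=0.0000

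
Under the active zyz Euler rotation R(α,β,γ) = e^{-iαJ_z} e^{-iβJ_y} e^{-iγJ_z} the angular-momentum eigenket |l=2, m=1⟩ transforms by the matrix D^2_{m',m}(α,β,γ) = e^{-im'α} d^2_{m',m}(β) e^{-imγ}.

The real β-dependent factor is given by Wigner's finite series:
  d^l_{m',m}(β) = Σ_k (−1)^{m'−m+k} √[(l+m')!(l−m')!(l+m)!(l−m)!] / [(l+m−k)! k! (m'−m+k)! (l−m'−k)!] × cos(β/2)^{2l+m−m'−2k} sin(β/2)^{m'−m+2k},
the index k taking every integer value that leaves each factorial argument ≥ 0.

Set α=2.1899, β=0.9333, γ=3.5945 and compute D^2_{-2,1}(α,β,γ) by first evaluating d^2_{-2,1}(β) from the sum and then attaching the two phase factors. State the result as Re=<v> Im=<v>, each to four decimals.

Re=0.1150 Im=0.1150

Split into d^2_{-2,1}(β=0.9333) × two z-phases.
Half-angle: c=0.893080, s=0.449897. N=√(1·24·6·1)=12.000000
The bounds max(0,m−m')=3 and min(l+m,l−m')=3 give 1 term
  k=3: (−1)^0·12.0000/(6)·0.8931^1·0.4499^3 = +0.162652
d^2_{-2,1}(0.9333) = +0.162652
Phases: e^{-i·(-2)·2.1899}=-0.326491-0.945200i, e^{-i·(1)·3.5945}=-0.899179+0.437582i ⇒ D=+0.115024+0.115001i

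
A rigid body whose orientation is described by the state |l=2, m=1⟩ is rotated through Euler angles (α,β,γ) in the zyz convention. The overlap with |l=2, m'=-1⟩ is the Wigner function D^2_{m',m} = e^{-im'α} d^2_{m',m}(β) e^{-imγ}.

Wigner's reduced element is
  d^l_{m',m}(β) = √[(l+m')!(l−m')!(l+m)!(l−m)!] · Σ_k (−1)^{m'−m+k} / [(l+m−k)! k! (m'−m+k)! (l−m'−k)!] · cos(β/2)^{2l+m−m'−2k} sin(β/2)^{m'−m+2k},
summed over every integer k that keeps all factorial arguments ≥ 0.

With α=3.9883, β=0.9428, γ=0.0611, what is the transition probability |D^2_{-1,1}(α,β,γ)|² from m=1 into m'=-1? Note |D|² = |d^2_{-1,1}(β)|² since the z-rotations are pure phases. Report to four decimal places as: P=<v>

Split into d^2_{-1,1}(β=0.9428) × two z-phases.
c=cos(0.9428/2)=0.890933, s=sin(0.9428/2)=0.454134; N=√[1·6·6·1]=6.000000
k: max(0,(1)−(-1))=2 … min(2+(1),2−(-1))=3
  k=2: (−1)^0·6.0000/(2)·0.8909^2·0.4541^2 = +0.491111
  k=3: (−1)^1·6.0000/(6)·0.8909^0·0.4541^4 = -0.042534
d^2_{-1,1}(0.9428) = +0.491111 -0.042534 = +0.448577
|D^2_{-1,1}|² = |d^2_{-1,1}(β)|² = (+0.448577)² = 0.201221 (the z-rotation phases have unit modulus)

P=0.2012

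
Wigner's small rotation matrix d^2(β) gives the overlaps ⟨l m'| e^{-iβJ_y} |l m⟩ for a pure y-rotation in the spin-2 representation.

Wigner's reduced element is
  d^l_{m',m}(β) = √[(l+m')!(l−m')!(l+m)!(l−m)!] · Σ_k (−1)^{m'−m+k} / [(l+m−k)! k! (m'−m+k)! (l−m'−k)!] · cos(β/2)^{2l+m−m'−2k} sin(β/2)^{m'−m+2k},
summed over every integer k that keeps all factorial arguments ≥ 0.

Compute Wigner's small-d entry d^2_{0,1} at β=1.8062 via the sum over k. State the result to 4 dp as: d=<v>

d=-0.2778

d^2_{0,1}(β=1.8062) via Wigner's sum:
With c≡cos(β/2)=0.619179 and s≡sin(β/2)=0.785250, N=[2·2·6·1]^{1/2}=4.898979
Admissible k: 1..2 (factorial args all ≥0)
  k=1: (−1)^0·4.8990/(2)·0.6192^3·0.7853^1 = +0.456595
  k=2: (−1)^1·4.8990/(2)·0.6192^1·0.7853^3 = -0.734371
d^2_{0,1}(1.8062) = +0.456595 -0.734371 = -0.277776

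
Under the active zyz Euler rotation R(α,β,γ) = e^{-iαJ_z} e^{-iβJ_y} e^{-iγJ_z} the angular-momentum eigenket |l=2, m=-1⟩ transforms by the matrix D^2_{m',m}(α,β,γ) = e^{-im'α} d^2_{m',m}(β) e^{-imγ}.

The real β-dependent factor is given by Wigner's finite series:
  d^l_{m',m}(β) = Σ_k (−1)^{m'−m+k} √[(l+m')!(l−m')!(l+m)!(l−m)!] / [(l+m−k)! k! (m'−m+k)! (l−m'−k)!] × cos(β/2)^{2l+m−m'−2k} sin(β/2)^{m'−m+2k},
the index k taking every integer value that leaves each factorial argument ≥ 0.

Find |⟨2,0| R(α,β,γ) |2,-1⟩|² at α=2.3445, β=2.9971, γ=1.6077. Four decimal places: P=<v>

D^2_{0,-1}(2.3445,2.9971,1.6077) = e^{-i·0·2.3445}·d^2_{0,-1}(2.9971)·e^{-i·-1·1.6077}. Compute d first:
Half-angle: c=0.072183, s=0.997391. N=√(2·2·1·6)=4.898979
Admissible k: 0..1 (factorial args all ≥0)
  k=0: (−1)^1·4.8990/(2)·0.0722^3·0.9974^1 = -0.000919
  k=1: (−1)^2·4.8990/(2)·0.0722^1·0.9974^3 = +0.175433
d^2_{0,-1}(2.9971) = -0.000919 +0.175433 = +0.174514
|D^2_{0,-1}|² = |d^2_{0,-1}(β)|² = (+0.174514)² = 0.030455 (the z-rotation phases have unit modulus)

P=0.0305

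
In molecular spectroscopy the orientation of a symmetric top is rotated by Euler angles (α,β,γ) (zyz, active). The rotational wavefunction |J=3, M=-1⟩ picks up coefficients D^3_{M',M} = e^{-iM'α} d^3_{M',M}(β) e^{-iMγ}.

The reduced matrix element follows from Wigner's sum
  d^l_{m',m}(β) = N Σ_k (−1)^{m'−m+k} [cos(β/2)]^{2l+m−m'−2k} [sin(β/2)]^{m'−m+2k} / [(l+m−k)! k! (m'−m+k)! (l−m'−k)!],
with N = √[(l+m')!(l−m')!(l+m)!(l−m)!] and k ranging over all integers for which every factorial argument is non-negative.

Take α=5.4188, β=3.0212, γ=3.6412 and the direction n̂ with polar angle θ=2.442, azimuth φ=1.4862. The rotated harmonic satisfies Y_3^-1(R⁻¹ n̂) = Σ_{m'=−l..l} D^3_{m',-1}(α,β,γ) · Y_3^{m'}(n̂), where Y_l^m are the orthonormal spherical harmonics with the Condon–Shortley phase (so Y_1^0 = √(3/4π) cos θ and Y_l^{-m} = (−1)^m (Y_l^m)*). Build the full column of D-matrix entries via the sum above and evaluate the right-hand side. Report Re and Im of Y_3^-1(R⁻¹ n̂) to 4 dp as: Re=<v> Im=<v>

Re=-0.3337 Im=0.0685

Need the full column D^3_{m',-1} for m'=−3..3 at α=5.4188, β=3.0212, γ=3.6412.
cos(β/2)=0.060160, sin(β/2)=0.998189
d^3_{-3,-1}: single k=2 term ⇒ +0.000051;  D = +0.000025+0.000044i
d^3_{-2,-1}: k∈[1..2] ⇒ +0.000002 -0.001370 = -0.001367;  D = +0.000458-0.001288i
d^3_{-1,-1}: k∈[0..2] ⇒ +0.000000 -0.000104 +0.021558 = +0.021454;  D = -0.020042+0.007654i
d^3_{0,-1}: k∈[0..2] ⇒ -0.000003 +0.002250 -0.206520 = -0.204272;  D = +0.179304+0.097863i
d^3_{1,-1}: k∈[0..2] ⇒ +0.000078 -0.028745 +0.989182 = +0.960515;  D = -0.197225-0.940049i
d^3_{2,-1}: k∈[0..1] ⇒ -0.001370 +0.188526 = +0.187156;  D = +0.114391-0.148129i
d^3_{3,-1}: single k=0 term ⇒ +0.013916;  D = +0.013899-0.000679i
Y_3^{m'}(θ=2.442,φ=1.4862) and Σ D·Y over m':
  (+0.0000+0.0000i)·(-0.0280+0.1078i)  (+0.0005-0.0013i)·(+0.3196+0.0546i)  (-0.0200+0.0077i)·(+0.0339-0.3996i)  (+0.1793+0.0979i)·(+0.0209+0.0000i)  (-0.1972-0.9400i)·(-0.0339-0.3996i)  (+0.1144-0.1481i)·(+0.3196-0.0546i)  (+0.0139-0.0007i)·(+0.0280+0.1078i)
Y_3^-1(R⁻¹ n̂) = -0.333656+0.068474i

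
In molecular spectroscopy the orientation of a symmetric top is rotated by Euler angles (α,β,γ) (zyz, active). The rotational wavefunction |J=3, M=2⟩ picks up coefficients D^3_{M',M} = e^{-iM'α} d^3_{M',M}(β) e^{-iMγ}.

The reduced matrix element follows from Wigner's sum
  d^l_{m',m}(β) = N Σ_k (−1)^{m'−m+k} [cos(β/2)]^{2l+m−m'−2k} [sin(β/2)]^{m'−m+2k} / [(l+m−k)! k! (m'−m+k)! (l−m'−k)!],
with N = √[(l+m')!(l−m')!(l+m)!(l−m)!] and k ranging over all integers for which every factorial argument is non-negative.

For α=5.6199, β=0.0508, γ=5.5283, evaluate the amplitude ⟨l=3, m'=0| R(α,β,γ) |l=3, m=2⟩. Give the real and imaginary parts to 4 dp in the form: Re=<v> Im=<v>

D^3_{0,2}(5.6199,0.0508,5.5283) = e^{-i·0·5.6199}·d^3_{0,2}(0.0508)·e^{-i·2·5.5283}. Compute d first:
c=cos(0.0508/2)=0.999677, s=sin(0.0508/2)=0.025397; N=√[6·6·120·1]=65.726707
The bounds max(0,m−m')=2 and min(l+m,l−m')=3 give 2 terms
  k=2: (−1)^0·65.7267/(12)·0.9997^4·0.0254^2 = +0.003528
  k=3: (−1)^1·65.7267/(12)·0.9997^2·0.0254^4 = -0.000002
d^3_{0,2}(0.0508) = +0.003528 -0.000002 = +0.003526
Phases: e^{-i·(0)·5.6199}=+1.000000+0.000000i, e^{-i·(2)·5.5283}=+0.060988+0.998139i ⇒ D=+0.000215+0.003520i

Re=0.0002 Im=0.0035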